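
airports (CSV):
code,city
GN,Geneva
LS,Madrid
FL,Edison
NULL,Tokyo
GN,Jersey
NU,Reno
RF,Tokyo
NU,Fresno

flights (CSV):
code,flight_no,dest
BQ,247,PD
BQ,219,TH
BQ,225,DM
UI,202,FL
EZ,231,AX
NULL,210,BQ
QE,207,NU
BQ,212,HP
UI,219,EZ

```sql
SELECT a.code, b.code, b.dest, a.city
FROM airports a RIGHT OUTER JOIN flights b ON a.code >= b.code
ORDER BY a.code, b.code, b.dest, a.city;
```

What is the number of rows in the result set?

RIGHT JOIN keeps every row from `flights`; unmatched rows get NULL for `airports`'s columns.
Matching on a.code >= b.code. A NULL in a compared column never satisfies the condition.
- a row (code=GN): matches 5 b row(s) → 5 output row(s).
- a row (code=LS): matches 5 b row(s) → 5 output row(s).
- a row (code=FL): matches 5 b row(s) → 5 output row(s).
- a row (code=NULL): no match.
- a row (code=GN): matches 5 b row(s) → 5 output row(s).
- a row (code=NU): matches 5 b row(s) → 5 output row(s).
- a row (code=RF): matches 6 b row(s) → 6 output row(s).
- a row (code=NU): matches 5 b row(s) → 5 output row(s).
- 3 row(s) from b found no a partner → padded with NULL.
Total: 36 matched + 3 padded = 39 rows.

39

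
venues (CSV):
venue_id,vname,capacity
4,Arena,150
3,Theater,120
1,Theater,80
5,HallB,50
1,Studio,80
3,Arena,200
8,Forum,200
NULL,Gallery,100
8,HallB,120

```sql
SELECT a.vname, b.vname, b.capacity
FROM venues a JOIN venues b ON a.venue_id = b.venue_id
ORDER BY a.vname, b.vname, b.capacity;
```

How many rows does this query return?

14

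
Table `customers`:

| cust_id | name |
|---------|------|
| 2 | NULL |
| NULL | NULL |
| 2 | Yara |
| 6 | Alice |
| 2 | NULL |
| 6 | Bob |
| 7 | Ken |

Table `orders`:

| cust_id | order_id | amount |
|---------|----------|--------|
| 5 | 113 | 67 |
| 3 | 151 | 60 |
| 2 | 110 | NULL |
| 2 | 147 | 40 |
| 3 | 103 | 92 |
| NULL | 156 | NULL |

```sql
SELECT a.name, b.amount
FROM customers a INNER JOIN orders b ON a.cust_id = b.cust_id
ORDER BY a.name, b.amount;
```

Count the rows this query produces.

6

INNER JOIN keeps only pairs where the ON condition holds.
Matching on a.cust_id = b.cust_id. A NULL in a compared column never satisfies the condition.
Matched pairs: 6.
Total: 6 rows.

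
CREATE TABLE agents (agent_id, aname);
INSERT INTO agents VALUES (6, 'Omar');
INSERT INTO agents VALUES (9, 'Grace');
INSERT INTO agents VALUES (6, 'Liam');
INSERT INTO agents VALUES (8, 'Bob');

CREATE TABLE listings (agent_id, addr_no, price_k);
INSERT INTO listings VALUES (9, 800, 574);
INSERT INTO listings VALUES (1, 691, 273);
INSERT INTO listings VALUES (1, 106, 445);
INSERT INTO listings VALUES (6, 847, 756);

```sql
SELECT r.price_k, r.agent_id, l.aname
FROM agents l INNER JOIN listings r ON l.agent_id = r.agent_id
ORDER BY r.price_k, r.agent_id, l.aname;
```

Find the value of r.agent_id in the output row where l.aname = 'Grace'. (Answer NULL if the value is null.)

9

INNER JOIN keeps only pairs where the ON condition holds.
Matching on l.agent_id = r.agent_id.
Matched pairs: 3.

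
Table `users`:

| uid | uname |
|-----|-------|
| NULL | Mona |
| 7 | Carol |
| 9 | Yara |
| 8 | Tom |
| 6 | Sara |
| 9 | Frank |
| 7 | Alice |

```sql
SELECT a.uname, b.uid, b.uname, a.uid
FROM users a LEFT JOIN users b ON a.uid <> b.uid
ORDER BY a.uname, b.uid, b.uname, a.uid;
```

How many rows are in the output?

27

LEFT JOIN keeps every row from `users a`; unmatched rows get NULL for `users b`'s columns.
Matching on a.uid <> b.uid. A NULL in a compared column never satisfies the condition.
Matched pairs: 26; unmatched a rows kept: 1.
Total: 26 matched + 1 padded = 27 rows.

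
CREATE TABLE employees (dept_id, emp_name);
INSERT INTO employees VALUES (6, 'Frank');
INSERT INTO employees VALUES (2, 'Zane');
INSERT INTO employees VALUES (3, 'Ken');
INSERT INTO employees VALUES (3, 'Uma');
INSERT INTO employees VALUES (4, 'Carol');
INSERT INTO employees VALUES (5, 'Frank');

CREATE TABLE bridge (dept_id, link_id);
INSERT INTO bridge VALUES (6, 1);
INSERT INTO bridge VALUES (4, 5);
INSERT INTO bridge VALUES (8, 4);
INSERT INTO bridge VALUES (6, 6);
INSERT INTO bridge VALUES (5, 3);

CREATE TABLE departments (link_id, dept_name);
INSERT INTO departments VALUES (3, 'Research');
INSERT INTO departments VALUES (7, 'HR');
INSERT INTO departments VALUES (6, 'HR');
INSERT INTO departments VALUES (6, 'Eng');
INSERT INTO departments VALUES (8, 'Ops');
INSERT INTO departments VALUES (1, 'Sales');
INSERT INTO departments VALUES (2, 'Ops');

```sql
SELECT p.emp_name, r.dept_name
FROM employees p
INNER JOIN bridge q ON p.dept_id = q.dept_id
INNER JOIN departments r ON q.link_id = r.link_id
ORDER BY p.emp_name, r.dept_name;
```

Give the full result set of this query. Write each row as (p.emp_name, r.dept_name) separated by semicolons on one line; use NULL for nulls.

Joins associate left-to-right: employees INNER JOIN bridge on dept_id gives 4 intermediate row(s).
Then INNER JOIN `departments r` on link_id: keep only rows whose q.link_id appears in r.

(Frank, Eng); (Frank, HR); (Frank, Research); (Frank, Sales)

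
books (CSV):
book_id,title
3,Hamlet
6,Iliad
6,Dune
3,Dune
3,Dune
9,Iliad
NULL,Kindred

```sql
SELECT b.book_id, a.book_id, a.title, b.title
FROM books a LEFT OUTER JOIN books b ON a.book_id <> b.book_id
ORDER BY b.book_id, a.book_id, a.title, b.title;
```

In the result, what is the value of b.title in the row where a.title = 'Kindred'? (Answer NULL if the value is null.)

LEFT JOIN keeps every row from `books a`; unmatched rows get NULL for `books b`'s columns.
Matching on a.book_id <> b.book_id. A NULL in a compared column never satisfies the condition.
Matched pairs: 22; unmatched a rows kept: 1.

NULL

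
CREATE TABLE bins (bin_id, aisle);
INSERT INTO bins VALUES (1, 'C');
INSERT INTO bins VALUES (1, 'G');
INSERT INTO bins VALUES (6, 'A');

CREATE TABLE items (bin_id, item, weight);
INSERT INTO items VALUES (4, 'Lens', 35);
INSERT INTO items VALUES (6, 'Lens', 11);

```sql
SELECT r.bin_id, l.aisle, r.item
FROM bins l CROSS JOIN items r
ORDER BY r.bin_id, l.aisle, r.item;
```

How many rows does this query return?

6

CROSS JOIN pairs every row of `bins` with every row of `items`: 3 × 2 = 6 rows.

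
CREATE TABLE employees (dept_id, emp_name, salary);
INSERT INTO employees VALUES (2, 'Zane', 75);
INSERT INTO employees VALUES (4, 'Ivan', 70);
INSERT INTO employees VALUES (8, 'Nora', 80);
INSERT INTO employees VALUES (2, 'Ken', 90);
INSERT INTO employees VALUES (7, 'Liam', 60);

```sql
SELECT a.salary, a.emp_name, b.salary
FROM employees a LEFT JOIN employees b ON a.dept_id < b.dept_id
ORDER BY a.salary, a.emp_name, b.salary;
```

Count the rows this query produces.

10

LEFT JOIN keeps every row from `employees a`; unmatched rows get NULL for `employees b`'s columns.
Matching on a.dept_id < b.dept_id.
Matched pairs: 9; unmatched a rows kept: 1.
Total: 9 matched + 1 padded = 10 rows.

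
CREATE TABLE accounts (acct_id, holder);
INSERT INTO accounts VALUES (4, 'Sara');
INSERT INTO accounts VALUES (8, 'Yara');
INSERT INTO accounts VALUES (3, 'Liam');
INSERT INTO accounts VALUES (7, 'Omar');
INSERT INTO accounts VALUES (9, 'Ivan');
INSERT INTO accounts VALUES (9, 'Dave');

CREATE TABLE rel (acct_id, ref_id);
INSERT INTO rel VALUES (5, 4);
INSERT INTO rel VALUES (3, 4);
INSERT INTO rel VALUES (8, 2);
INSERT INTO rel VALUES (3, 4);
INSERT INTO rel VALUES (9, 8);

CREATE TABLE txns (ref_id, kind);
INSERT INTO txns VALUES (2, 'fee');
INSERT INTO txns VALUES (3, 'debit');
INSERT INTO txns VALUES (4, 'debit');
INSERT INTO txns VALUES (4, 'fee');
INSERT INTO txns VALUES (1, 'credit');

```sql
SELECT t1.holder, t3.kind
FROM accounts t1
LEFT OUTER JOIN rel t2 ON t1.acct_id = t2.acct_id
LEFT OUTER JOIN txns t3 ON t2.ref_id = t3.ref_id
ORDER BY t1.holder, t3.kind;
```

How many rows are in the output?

Step 1 — t1 LEFT JOIN t2 on acct_id → 7 row(s).
Then LEFT JOIN `txns t3` on ref_id: each of those 7 rows is kept; rows whose t2.ref_id has no match in t3 get NULL for t3's columns.
Result: 9 row(s).

9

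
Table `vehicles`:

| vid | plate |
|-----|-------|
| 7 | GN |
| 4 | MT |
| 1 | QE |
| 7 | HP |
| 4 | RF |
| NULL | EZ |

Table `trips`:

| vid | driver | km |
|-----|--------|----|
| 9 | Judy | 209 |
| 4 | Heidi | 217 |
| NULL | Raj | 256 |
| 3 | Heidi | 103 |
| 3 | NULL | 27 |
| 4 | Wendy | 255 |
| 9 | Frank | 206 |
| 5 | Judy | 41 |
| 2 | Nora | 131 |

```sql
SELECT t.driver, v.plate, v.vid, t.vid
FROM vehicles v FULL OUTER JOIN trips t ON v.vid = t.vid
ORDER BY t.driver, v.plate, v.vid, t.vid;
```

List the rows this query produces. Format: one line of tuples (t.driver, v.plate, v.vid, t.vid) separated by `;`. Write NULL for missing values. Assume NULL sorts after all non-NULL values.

(Frank, NULL, NULL, 9); (Heidi, MT, 4, 4); (Heidi, RF, 4, 4); (Heidi, NULL, NULL, 3); (Judy, NULL, NULL, 5); (Judy, NULL, NULL, 9); (Nora, NULL, NULL, 2); (Raj, NULL, NULL, NULL); (Wendy, MT, 4, 4); (Wendy, RF, 4, 4); (NULL, EZ, NULL, NULL); (NULL, GN, 7, NULL); (NULL, HP, 7, NULL); (NULL, QE, 1, NULL); (NULL, NULL, NULL, 3)

FULL OUTER JOIN keeps every row from both sides; unmatched rows get NULL for the other side's columns.
Matching on v.vid = t.vid. A NULL in a compared column never satisfies the condition.
- v[0] vid=7 → no match; kept with NULLs on the t side.
- v[1] vid=4 → 2 match(es) in t → 2 row(s).
- v[2] vid=1 → no match; kept with NULLs on the t side.
- v[3] vid=7 → no match; kept with NULLs on the t side.
- v[4] vid=4 → 2 match(es) in t → 2 row(s).
- v[5] vid=NULL → no match; kept with NULLs on the t side.
- 7 row(s) from t found no v partner → padded with NULL.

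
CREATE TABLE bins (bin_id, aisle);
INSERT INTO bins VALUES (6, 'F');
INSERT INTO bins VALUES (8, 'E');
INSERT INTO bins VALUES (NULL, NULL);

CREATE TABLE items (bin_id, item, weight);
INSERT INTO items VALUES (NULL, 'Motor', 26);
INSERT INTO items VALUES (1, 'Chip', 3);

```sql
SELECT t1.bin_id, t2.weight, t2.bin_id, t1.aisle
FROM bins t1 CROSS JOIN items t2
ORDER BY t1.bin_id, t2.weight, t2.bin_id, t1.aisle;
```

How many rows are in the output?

CROSS JOIN pairs every row of `bins` with every row of `items`: 3 × 2 = 6 rows.

6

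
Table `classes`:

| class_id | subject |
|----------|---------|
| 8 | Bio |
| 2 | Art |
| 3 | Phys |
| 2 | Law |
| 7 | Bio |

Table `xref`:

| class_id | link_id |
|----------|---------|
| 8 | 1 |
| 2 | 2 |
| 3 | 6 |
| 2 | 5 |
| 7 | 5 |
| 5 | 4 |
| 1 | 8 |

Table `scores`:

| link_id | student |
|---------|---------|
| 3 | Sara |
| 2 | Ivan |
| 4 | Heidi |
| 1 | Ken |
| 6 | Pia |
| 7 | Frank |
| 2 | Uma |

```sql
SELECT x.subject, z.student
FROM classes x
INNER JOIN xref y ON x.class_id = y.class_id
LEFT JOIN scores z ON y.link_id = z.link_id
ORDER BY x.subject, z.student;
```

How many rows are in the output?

9

Joins associate left-to-right: classes INNER JOIN xref on class_id gives 7 intermediate row(s).
Then LEFT JOIN `scores z` on link_id: each of those 7 rows is kept; rows whose y.link_id has no match in z get NULL for z's columns.
Result: 9 row(s).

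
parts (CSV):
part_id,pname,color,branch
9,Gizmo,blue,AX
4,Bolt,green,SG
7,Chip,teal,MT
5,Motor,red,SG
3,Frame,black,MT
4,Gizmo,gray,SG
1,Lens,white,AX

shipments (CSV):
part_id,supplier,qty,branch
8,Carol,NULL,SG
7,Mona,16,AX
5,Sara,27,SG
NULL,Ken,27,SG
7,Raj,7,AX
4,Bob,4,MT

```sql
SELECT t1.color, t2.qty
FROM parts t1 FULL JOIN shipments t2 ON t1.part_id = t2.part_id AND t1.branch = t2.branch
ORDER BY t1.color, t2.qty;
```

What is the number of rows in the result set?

FULL OUTER JOIN keeps every row from both sides; unmatched rows get NULL for the other side's columns.
Matching on t1.part_id = t2.part_id AND t1.branch = t2.branch. A NULL in a compared column never satisfies the condition.
Matched pairs: 1; unmatched t1 rows kept: 6; unmatched t2 rows kept: 5.
Total: 1 matched + 11 padded = 12 rows.

12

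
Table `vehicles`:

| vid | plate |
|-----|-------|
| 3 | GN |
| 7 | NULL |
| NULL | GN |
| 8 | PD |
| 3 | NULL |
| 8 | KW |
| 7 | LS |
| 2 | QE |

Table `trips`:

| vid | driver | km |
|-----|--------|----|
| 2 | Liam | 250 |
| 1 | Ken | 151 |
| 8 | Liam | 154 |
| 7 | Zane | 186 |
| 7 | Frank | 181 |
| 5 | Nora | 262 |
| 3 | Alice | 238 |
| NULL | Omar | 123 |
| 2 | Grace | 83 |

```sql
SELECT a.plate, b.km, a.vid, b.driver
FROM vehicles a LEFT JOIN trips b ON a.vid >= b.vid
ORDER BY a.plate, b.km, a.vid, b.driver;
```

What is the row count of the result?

LEFT JOIN keeps every row from `vehicles`; unmatched rows get NULL for `trips`'s columns.
Matching on a.vid >= b.vid. A NULL in a compared column never satisfies the condition.
Matched pairs: 41; unmatched a rows kept: 1.
Total: 41 matched + 1 padded = 42 rows.

42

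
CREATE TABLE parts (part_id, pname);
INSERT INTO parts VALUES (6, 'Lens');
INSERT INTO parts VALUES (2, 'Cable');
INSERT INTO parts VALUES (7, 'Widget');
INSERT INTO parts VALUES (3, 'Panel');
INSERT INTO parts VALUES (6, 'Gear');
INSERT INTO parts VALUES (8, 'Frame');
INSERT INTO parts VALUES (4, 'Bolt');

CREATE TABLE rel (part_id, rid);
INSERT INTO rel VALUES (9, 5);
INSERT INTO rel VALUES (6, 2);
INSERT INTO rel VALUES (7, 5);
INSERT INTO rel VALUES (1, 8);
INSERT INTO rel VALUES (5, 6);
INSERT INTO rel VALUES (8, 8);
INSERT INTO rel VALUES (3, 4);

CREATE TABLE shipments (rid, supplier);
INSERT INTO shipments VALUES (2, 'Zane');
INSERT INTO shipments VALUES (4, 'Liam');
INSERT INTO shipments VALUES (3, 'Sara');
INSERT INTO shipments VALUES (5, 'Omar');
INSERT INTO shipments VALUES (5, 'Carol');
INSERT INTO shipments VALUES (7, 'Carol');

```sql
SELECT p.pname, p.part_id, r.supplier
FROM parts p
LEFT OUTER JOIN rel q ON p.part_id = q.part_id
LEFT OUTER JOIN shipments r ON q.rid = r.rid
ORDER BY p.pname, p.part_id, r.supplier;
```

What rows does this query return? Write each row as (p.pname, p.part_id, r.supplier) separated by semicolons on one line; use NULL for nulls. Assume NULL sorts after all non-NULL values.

(Bolt, 4, NULL); (Cable, 2, NULL); (Frame, 8, NULL); (Gear, 6, Zane); (Lens, 6, Zane); (Panel, 3, Liam); (Widget, 7, Carol); (Widget, 7, Omar)

Step 1 — p LEFT JOIN q on part_id → 7 row(s).
Then LEFT JOIN `shipments r` on rid: each of those 7 rows is kept; rows whose q.rid has no match in r get NULL for r's columns.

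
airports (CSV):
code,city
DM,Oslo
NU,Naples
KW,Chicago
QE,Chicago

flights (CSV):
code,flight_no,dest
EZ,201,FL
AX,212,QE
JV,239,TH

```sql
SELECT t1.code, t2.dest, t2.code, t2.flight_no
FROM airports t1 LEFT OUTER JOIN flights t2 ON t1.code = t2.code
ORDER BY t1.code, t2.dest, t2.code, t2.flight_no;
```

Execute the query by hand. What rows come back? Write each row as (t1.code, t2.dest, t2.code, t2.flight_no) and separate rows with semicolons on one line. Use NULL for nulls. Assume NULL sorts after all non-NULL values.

(DM, NULL, NULL, NULL); (KW, NULL, NULL, NULL); (NU, NULL, NULL, NULL); (QE, NULL, NULL, NULL)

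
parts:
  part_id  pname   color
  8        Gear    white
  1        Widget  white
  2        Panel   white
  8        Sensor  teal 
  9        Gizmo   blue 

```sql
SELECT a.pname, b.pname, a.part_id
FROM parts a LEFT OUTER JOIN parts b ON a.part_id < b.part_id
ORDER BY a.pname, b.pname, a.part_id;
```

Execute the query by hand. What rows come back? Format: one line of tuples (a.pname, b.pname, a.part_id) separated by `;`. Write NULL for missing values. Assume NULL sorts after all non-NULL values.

(Gear, Gizmo, 8); (Gizmo, NULL, 9); (Panel, Gear, 2); (Panel, Gizmo, 2); (Panel, Sensor, 2); (Sensor, Gizmo, 8); (Widget, Gear, 1); (Widget, Gizmo, 1); (Widget, Panel, 1); (Widget, Sensor, 1)

LEFT JOIN keeps every row from `parts a`; unmatched rows get NULL for `parts b`'s columns.
Matching on a.part_id < b.part_id.
- a[0] part_id=8 → 1 match(es) in b → 1 row(s).
- a[1] part_id=1 → 4 match(es) in b → 4 row(s).
- a[2] part_id=2 → 3 match(es) in b → 3 row(s).
- a[3] part_id=8 → 1 match(es) in b → 1 row(s).
- a[4] part_id=9 → no match; kept with NULLs on the b side.
After projecting and ordering:
a.pname | b.pname | a.part_id
Gear | Gizmo | 8
Gizmo | NULL | 9
Panel | Gear | 2
Panel | Gizmo | 2
Panel | Sensor | 2
Sensor | Gizmo | 8
Widget | Gear | 1
Widget | Gizmo | 1
Widget | Panel | 1
Widget | Sensor | 1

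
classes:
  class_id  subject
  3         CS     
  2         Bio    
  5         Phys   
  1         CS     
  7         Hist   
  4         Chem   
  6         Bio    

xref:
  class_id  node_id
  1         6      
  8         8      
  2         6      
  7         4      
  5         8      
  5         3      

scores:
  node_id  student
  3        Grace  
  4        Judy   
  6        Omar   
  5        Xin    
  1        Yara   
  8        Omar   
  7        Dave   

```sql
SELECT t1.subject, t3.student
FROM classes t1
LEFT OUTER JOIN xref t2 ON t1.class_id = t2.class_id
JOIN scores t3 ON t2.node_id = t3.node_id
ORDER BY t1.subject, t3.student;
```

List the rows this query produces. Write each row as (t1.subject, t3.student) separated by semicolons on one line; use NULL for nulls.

(Bio, Omar); (CS, Omar); (Hist, Judy); (Phys, Grace); (Phys, Omar)

Evaluate left to right. First `classes t1 LEFT JOIN xref t2` on class_id: 8 row(s).
Then INNER JOIN `scores t3` on node_id: keep only rows whose t2.node_id appears in t3.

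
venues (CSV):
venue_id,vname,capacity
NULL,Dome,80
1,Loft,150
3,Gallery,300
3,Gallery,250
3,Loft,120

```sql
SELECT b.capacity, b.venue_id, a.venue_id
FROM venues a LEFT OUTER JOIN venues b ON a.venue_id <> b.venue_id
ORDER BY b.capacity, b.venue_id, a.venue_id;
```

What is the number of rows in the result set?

7

LEFT JOIN keeps every row from `venues a`; unmatched rows get NULL for `venues b`'s columns.
Matching on a.venue_id <> b.venue_id. A NULL in a compared column never satisfies the condition.
- a[0] venue_id=NULL → no match; kept with NULLs on the b side.
- a[1] venue_id=1 → 3 match(es) in b → 3 row(s).
- a[2] venue_id=3 → 1 match(es) in b → 1 row(s).
- a[3] venue_id=3 → 1 match(es) in b → 1 row(s).
- a[4] venue_id=3 → 1 match(es) in b → 1 row(s).
Total: 6 matched + 1 padded = 7 rows.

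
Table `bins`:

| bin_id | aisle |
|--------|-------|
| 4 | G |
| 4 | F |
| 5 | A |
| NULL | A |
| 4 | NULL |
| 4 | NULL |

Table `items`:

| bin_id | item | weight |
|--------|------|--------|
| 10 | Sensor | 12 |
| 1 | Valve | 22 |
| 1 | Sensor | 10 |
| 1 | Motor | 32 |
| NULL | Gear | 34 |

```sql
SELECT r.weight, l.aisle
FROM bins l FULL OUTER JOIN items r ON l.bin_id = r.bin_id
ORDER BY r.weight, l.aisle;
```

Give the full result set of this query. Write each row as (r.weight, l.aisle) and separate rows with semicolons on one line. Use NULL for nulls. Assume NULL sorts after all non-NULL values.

FULL OUTER JOIN keeps every row from both sides; unmatched rows get NULL for the other side's columns.
Matching on l.bin_id = r.bin_id. A NULL in a compared column never satisfies the condition.
- l row (bin_id=4): no match → kept, r columns NULL.
- l row (bin_id=4): no match → kept, r columns NULL.
- l row (bin_id=5): no match → kept, r columns NULL.
- l row (bin_id=NULL): no match → kept, r columns NULL.
- l row (bin_id=4): no match → kept, r columns NULL.
- l row (bin_id=4): no match → kept, r columns NULL.
- 5 row(s) from r found no l partner → padded with NULL.

(10, NULL); (12, NULL); (22, NULL); (32, NULL); (34, NULL); (NULL, A); (NULL, A); (NULL, F); (NULL, G); (NULL, NULL); (NULL, NULL)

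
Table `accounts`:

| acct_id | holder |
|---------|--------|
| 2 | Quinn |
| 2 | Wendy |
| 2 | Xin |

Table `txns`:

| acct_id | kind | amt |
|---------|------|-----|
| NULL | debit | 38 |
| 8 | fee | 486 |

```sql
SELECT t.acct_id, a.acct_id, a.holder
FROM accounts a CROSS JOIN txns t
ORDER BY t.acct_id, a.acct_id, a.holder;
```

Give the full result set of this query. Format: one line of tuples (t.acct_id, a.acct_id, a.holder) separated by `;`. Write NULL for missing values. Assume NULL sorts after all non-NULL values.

CROSS JOIN pairs every row of `accounts` with every row of `txns`: 3 × 2 = 6 rows.
After projecting and ordering:
t.acct_id | a.acct_id | a.holder
8 | 2 | Quinn
8 | 2 | Wendy
8 | 2 | Xin
NULL | 2 | Quinn
NULL | 2 | Wendy
NULL | 2 | Xin

(8, 2, Quinn); (8, 2, Wendy); (8, 2, Xin); (NULL, 2, Quinn); (NULL, 2, Wendy); (NULL, 2, Xin)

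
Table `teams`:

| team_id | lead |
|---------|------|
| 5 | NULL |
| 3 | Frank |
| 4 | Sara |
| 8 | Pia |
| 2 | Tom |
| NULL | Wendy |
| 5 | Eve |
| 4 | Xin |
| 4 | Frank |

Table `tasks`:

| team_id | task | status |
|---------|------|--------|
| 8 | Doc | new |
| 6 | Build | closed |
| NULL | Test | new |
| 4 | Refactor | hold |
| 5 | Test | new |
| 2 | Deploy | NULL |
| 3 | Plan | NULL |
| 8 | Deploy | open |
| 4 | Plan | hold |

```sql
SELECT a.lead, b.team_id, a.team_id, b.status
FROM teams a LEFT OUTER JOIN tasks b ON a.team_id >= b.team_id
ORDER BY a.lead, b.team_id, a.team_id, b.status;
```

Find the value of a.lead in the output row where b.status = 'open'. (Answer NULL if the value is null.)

Pia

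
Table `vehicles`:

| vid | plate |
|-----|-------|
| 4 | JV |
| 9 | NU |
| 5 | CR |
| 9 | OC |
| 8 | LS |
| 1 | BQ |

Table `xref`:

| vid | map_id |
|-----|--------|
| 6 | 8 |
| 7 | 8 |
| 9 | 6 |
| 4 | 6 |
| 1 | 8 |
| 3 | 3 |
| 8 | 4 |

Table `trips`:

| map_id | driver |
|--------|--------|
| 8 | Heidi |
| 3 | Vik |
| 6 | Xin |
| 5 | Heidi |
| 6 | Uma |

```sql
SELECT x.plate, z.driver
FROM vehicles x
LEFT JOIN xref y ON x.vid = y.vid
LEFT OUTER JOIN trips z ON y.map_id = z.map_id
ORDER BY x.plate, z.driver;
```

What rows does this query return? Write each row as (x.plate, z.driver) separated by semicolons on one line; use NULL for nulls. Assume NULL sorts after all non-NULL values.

Step 1 — x LEFT JOIN y on vid → 6 row(s).
Then LEFT JOIN `trips z` on map_id: each of those 6 rows is kept; rows whose y.map_id has no match in z get NULL for z's columns.

(BQ, Heidi); (CR, NULL); (JV, Uma); (JV, Xin); (LS, NULL); (NU, Uma); (NU, Xin); (OC, Uma); (OC, Xin)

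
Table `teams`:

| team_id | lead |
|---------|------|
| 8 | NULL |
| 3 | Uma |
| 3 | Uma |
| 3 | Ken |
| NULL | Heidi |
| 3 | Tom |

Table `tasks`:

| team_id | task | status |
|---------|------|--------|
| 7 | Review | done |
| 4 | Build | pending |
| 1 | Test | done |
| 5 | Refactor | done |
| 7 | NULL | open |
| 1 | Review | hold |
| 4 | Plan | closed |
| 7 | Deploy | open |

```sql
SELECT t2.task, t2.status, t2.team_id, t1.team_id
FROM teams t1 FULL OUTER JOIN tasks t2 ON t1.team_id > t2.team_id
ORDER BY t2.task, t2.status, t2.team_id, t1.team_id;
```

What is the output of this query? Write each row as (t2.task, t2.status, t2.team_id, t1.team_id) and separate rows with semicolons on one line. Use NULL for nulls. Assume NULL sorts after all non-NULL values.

(Build, pending, 4, 8); (Deploy, open, 7, 8); (Plan, closed, 4, 8); (Refactor, done, 5, 8); (Review, done, 7, 8); (Review, hold, 1, 3); (Review, hold, 1, 3); (Review, hold, 1, 3); (Review, hold, 1, 3); (Review, hold, 1, 8); (Test, done, 1, 3); (Test, done, 1, 3); (Test, done, 1, 3); (Test, done, 1, 3); (Test, done, 1, 8); (NULL, open, 7, 8); (NULL, NULL, NULL, NULL)

FULL OUTER JOIN keeps every row from both sides; unmatched rows get NULL for the other side's columns.
Matching on t1.team_id > t2.team_id. A NULL in a compared column never satisfies the condition.
- t1 (team_id=8) pairs with 8 row(s) of t2.
- t1 (team_id=3) pairs with 2 row(s) of t2.
- t1 (team_id=3) pairs with 2 row(s) of t2.
- t1 (team_id=3) pairs with 2 row(s) of t2.
- t1 (team_id=NULL) has no partner → padded with NULL.
- t1 (team_id=3) pairs with 2 row(s) of t2.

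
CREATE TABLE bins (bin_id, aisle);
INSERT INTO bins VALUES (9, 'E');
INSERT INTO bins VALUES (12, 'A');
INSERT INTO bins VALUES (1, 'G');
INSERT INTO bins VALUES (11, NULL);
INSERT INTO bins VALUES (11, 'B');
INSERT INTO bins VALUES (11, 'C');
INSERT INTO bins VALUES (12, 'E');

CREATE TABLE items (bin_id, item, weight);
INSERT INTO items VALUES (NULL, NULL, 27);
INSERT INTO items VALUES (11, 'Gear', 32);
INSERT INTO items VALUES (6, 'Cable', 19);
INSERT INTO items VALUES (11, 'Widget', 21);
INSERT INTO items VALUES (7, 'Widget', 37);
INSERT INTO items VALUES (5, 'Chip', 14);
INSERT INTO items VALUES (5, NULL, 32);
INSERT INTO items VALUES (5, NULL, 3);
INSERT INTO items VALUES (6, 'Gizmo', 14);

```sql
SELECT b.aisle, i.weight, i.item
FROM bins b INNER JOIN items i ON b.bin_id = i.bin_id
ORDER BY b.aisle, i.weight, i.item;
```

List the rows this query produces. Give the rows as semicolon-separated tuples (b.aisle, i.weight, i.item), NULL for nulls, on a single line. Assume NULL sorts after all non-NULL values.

(B, 21, Widget); (B, 32, Gear); (C, 21, Widget); (C, 32, Gear); (NULL, 21, Widget); (NULL, 32, Gear)

INNER JOIN keeps only pairs where the ON condition holds.
Matching on b.bin_id = i.bin_id. A NULL in a compared column never satisfies the condition.
- b row (bin_id=9): no match → dropped.
- b row (bin_id=12): no match → dropped.
- b row (bin_id=1): no match → dropped.
- b row (bin_id=11): matches 2 i row(s) → 2 output row(s).
- b row (bin_id=11): matches 2 i row(s) → 2 output row(s).
- b row (bin_id=11): matches 2 i row(s) → 2 output row(s).
- b row (bin_id=12): no match → dropped.
After projecting and ordering:
b.aisle | i.weight | i.item
B | 21 | Widget
B | 32 | Gear
C | 21 | Widget
C | 32 | Gear
NULL | 21 | Widget
NULL | 32 | Gear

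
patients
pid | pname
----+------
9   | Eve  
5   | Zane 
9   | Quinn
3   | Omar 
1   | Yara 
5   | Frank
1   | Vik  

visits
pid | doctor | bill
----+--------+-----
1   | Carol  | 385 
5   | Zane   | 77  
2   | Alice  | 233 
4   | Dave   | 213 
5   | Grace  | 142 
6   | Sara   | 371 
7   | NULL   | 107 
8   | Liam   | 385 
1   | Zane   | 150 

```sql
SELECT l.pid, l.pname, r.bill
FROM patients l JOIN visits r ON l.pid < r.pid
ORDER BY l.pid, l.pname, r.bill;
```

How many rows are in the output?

26

INNER JOIN keeps only pairs where the ON condition holds.
Matching on l.pid < r.pid.
Matched pairs: 26.
Total: 26 rows.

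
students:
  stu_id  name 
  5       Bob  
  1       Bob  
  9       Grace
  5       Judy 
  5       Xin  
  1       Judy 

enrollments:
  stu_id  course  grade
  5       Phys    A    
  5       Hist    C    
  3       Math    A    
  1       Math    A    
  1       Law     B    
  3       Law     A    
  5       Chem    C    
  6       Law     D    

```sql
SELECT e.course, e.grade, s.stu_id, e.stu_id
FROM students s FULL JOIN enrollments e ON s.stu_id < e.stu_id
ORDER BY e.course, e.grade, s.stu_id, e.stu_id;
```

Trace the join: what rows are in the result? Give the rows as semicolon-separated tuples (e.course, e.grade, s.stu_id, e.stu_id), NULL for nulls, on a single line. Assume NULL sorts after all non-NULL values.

FULL OUTER JOIN keeps every row from both sides; unmatched rows get NULL for the other side's columns.
Matching on s.stu_id < e.stu_id.
- stu_id=5: 1 matching e row(s), so 1 row(s) emitted.
- stu_id=1: 6 matching e row(s), so 6 row(s) emitted.
- stu_id=9: no e row matches, row kept with e columns NULL.
- stu_id=5: 1 matching e row(s), so 1 row(s) emitted.
- stu_id=5: 1 matching e row(s), so 1 row(s) emitted.
- stu_id=1: 6 matching e row(s), so 6 row(s) emitted.
- plus 2 unmatched e row(s), each kept with NULL s columns.

(Chem, C, 1, 5); (Chem, C, 1, 5); (Hist, C, 1, 5); (Hist, C, 1, 5); (Law, A, 1, 3); (Law, A, 1, 3); (Law, B, NULL, 1); (Law, D, 1, 6); (Law, D, 1, 6); (Law, D, 5, 6); (Law, D, 5, 6); (Law, D, 5, 6); (Math, A, 1, 3); (Math, A, 1, 3); (Math, A, NULL, 1); (Phys, A, 1, 5); (Phys, A, 1, 5); (NULL, NULL, 9, NULL)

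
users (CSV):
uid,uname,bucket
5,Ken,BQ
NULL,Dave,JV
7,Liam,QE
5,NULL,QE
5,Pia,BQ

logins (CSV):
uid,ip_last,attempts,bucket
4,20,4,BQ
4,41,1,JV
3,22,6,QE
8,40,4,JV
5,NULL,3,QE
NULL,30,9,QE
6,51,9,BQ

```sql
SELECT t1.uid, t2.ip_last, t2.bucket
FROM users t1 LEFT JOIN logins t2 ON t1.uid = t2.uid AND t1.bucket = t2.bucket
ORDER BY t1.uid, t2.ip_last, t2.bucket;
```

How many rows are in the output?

5

LEFT JOIN keeps every row from `users`; unmatched rows get NULL for `logins`'s columns.
Matching on t1.uid = t2.uid AND t1.bucket = t2.bucket. A NULL in a compared column never satisfies the condition.
- t1 (uid=5, bucket=BQ) has no partner → padded with NULL.
- t1 (uid=NULL, bucket=JV) has no partner → padded with NULL.
- t1 (uid=7, bucket=QE) has no partner → padded with NULL.
- t1 (uid=5, bucket=QE) pairs with 1 row(s) of t2.
- t1 (uid=5, bucket=BQ) has no partner → padded with NULL.
Total: 1 matched + 4 padded = 5 rows.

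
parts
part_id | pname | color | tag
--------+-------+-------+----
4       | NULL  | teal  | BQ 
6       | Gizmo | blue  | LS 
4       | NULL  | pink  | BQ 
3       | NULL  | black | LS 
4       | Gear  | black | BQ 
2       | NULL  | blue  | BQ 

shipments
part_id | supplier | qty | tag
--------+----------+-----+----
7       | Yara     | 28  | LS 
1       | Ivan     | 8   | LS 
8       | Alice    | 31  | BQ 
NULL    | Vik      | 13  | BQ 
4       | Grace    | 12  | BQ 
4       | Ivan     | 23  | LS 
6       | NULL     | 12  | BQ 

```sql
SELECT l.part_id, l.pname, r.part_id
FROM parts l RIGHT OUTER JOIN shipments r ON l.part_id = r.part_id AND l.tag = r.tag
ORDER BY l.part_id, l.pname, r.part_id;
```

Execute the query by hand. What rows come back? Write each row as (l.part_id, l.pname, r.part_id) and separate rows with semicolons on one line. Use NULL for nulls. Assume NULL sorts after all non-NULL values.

RIGHT JOIN keeps every row from `shipments`; unmatched rows get NULL for `parts`'s columns.
Matching on l.part_id = r.part_id AND l.tag = r.tag. A NULL in a compared column never satisfies the condition.
- l (part_id=4, tag=BQ) pairs with 1 row(s) of r.
- l (part_id=6, tag=LS) has no partner in r.
- l (part_id=4, tag=BQ) pairs with 1 row(s) of r.
- l (part_id=3, tag=LS) has no partner in r.
- l (part_id=4, tag=BQ) pairs with 1 row(s) of r.
- l (part_id=2, tag=BQ) has no partner in r.
- 6 row(s) from r found no l partner → padded with NULL.
After projecting and ordering:
l.part_id | l.pname | r.part_id
4 | Gear | 4
4 | NULL | 4
4 | NULL | 4
NULL | NULL | 1
NULL | NULL | 4
NULL | NULL | 6
NULL | NULL | 7
NULL | NULL | 8
NULL | NULL | NULL

(4, Gear, 4); (4, NULL, 4); (4, NULL, 4); (NULL, NULL, 1); (NULL, NULL, 4); (NULL, NULL, 6); (NULL, NULL, 7); (NULL, NULL, 8); (NULL, NULL, NULL)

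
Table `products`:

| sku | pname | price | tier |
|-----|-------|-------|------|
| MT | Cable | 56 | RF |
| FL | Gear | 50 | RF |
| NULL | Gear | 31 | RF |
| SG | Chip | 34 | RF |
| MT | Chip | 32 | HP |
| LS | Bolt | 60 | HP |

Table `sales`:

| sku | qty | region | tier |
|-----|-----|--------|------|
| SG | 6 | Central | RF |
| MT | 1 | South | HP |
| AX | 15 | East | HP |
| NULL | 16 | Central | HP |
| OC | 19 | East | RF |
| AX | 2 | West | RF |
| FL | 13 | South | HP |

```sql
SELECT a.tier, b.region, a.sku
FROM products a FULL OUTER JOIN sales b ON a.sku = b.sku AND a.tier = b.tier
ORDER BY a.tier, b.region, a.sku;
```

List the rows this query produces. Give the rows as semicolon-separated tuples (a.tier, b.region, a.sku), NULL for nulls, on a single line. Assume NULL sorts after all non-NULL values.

FULL OUTER JOIN keeps every row from both sides; unmatched rows get NULL for the other side's columns.
Matching on a.sku = b.sku AND a.tier = b.tier. A NULL in a compared column never satisfies the condition.
- a row (sku=MT, tier=RF): no match → kept, b columns NULL.
- a row (sku=FL, tier=RF): no match → kept, b columns NULL.
- a row (sku=NULL, tier=RF): no match → kept, b columns NULL.
- a row (sku=SG, tier=RF): matches 1 b row(s) → 1 output row(s).
- a row (sku=MT, tier=HP): matches 1 b row(s) → 1 output row(s).
- a row (sku=LS, tier=HP): no match → kept, b columns NULL.
- plus 5 unmatched b row(s), each kept with NULL a columns.

(HP, South, MT); (HP, NULL, LS); (RF, Central, SG); (RF, NULL, FL); (RF, NULL, MT); (RF, NULL, NULL); (NULL, Central, NULL); (NULL, East, NULL); (NULL, East, NULL); (NULL, South, NULL); (NULL, West, NULL)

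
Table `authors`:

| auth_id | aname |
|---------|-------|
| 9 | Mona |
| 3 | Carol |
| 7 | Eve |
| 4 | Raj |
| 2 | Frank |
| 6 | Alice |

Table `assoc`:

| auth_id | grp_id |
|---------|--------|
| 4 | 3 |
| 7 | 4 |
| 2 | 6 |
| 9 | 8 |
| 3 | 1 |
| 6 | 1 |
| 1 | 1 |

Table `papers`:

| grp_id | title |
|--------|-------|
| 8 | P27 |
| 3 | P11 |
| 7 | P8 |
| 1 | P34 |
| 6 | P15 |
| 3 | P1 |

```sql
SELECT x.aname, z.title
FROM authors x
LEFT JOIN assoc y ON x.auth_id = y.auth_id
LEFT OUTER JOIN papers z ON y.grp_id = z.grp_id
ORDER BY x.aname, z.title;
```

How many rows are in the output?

7

Joins associate left-to-right: authors LEFT JOIN assoc on auth_id gives 6 intermediate row(s).
Then LEFT JOIN `papers z` on grp_id: each of those 6 rows is kept; rows whose y.grp_id has no match in z get NULL for z's columns.
Result: 7 row(s).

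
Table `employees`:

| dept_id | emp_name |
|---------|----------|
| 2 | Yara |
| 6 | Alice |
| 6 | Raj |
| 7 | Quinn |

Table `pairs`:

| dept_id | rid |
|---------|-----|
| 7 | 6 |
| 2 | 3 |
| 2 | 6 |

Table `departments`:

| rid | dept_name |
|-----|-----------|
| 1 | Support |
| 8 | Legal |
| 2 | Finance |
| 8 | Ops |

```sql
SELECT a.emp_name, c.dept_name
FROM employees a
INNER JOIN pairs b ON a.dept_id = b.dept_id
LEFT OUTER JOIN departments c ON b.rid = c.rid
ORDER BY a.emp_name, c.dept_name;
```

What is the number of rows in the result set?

3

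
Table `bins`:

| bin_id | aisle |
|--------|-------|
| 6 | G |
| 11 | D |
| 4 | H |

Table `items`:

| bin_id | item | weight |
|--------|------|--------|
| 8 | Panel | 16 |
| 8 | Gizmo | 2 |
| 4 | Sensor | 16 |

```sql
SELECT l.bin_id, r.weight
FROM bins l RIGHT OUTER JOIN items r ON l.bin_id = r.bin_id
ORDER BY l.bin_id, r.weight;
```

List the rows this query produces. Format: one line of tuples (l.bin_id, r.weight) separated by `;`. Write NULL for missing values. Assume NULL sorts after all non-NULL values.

(4, 16); (NULL, 2); (NULL, 16)

RIGHT JOIN keeps every row from `items`; unmatched rows get NULL for `bins`'s columns.
Matching on l.bin_id = r.bin_id.
Matched pairs: 1; unmatched r rows kept: 2.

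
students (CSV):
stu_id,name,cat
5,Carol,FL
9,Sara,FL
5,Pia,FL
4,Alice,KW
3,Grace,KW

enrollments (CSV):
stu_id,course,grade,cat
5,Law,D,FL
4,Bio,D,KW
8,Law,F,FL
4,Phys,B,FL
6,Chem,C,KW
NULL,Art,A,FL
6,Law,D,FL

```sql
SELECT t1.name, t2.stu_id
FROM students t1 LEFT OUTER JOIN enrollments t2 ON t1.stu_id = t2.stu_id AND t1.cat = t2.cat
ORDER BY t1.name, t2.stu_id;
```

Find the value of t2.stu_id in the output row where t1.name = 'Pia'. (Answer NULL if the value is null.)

LEFT JOIN keeps every row from `students`; unmatched rows get NULL for `enrollments`'s columns.
Matching on t1.stu_id = t2.stu_id AND t1.cat = t2.cat. A NULL in a compared column never satisfies the condition.
- t1[0] stu_id=5, cat=FL → 1 match(es) in t2 → 1 row(s).
- t1[1] stu_id=9, cat=FL → no match; kept with NULLs on the t2 side.
- t1[2] stu_id=5, cat=FL → 1 match(es) in t2 → 1 row(s).
- t1[3] stu_id=4, cat=KW → 1 match(es) in t2 → 1 row(s).
- t1[4] stu_id=3, cat=KW → no match; kept with NULLs on the t2 side.

5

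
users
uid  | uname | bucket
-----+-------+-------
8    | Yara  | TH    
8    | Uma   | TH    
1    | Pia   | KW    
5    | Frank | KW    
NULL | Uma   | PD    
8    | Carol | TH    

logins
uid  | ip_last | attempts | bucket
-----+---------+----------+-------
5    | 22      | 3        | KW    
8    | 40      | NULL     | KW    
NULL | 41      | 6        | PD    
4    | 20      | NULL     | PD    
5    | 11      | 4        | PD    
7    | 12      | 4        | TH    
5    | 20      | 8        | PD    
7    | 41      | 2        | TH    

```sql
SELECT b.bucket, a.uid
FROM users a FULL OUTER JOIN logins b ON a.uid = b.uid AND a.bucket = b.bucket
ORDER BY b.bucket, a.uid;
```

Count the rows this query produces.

FULL OUTER JOIN keeps every row from both sides; unmatched rows get NULL for the other side's columns.
Matching on a.uid = b.uid AND a.bucket = b.bucket. A NULL in a compared column never satisfies the condition.
- a[0] uid=8, bucket=TH → no match; kept with NULLs on the b side.
- a[1] uid=8, bucket=TH → no match; kept with NULLs on the b side.
- a[2] uid=1, bucket=KW → no match; kept with NULLs on the b side.
- a[3] uid=5, bucket=KW → 1 match(es) in b → 1 row(s).
- a[4] uid=NULL, bucket=PD → no match; kept with NULLs on the b side.
- a[5] uid=8, bucket=TH → no match; kept with NULLs on the b side.
- plus 7 unmatched b row(s), each kept with NULL a columns.
Total: 1 matched + 12 padded = 13 rows.

13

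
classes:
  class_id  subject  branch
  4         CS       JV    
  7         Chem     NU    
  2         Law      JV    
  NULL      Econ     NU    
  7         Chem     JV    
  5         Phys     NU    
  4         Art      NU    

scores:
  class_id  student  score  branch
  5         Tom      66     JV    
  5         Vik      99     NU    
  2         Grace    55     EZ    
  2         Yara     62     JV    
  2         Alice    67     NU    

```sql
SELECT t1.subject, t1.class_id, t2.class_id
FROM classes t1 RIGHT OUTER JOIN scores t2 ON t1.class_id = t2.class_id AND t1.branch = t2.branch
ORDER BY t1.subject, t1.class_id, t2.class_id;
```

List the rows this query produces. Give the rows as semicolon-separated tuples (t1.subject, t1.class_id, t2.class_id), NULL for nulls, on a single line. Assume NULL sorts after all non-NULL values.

RIGHT JOIN keeps every row from `scores`; unmatched rows get NULL for `classes`'s columns.
Matching on t1.class_id = t2.class_id AND t1.branch = t2.branch. A NULL in a compared column never satisfies the condition.
- t1 row (class_id=4, branch=JV): no match.
- t1 row (class_id=7, branch=NU): no match.
- t1 row (class_id=2, branch=JV): matches 1 t2 row(s) → 1 output row(s).
- t1 row (class_id=NULL, branch=NU): no match.
- t1 row (class_id=7, branch=JV): no match.
- t1 row (class_id=5, branch=NU): matches 1 t2 row(s) → 1 output row(s).
- t1 row (class_id=4, branch=NU): no match.
- 3 t2 row(s) had no t1 match → kept, t1 columns NULL.
After projecting and ordering:
t1.subject | t1.class_id | t2.class_id
Law | 2 | 2
Phys | 5 | 5
NULL | NULL | 2
NULL | NULL | 2
NULL | NULL | 5

(Law, 2, 2); (Phys, 5, 5); (NULL, NULL, 2); (NULL, NULL, 2); (NULL, NULL, 5)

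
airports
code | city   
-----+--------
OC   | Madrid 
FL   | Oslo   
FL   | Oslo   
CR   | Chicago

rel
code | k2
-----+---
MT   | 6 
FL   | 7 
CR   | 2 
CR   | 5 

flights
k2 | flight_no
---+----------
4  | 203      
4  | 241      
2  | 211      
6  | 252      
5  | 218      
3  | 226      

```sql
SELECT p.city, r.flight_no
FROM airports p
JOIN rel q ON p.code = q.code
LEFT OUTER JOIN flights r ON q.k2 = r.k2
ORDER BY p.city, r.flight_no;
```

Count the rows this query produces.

4

Step 1 — p INNER JOIN q on code → 4 row(s).
Then LEFT JOIN `flights r` on k2: each of those 4 rows is kept; rows whose q.k2 has no match in r get NULL for r's columns.
Result: 4 row(s).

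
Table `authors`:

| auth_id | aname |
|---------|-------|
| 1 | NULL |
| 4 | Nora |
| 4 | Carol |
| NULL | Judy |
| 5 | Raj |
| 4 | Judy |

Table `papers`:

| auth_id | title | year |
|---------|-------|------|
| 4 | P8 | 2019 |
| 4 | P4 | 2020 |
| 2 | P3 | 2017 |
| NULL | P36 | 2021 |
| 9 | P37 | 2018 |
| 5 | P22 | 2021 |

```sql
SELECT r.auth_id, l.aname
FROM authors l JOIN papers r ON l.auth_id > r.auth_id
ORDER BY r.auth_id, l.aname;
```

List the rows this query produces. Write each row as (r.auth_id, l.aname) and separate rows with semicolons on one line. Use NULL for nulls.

(2, Carol); (2, Judy); (2, Nora); (2, Raj); (4, Raj); (4, Raj)

INNER JOIN keeps only pairs where the ON condition holds.
Matching on l.auth_id > r.auth_id. A NULL in a compared column never satisfies the condition.
- l row (auth_id=1): no match → dropped.
- l row (auth_id=4): matches 1 r row(s) → 1 output row(s).
- l row (auth_id=4): matches 1 r row(s) → 1 output row(s).
- l row (auth_id=NULL): no match → dropped.
- l row (auth_id=5): matches 3 r row(s) → 3 output row(s).
- l row (auth_id=4): matches 1 r row(s) → 1 output row(s).
After projecting and ordering:
r.auth_id | l.aname
2 | Carol
2 | Judy
2 | Nora
2 | Raj
4 | Raj
4 | Raj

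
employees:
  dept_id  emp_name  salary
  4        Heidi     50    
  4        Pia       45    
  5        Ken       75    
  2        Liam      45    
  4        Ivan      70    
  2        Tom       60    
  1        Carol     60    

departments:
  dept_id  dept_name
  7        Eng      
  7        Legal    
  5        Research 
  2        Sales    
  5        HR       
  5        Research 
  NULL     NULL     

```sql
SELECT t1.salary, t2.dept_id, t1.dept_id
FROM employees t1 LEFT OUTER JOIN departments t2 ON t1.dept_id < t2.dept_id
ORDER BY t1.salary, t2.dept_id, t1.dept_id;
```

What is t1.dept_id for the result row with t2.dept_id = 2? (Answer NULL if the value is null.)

1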